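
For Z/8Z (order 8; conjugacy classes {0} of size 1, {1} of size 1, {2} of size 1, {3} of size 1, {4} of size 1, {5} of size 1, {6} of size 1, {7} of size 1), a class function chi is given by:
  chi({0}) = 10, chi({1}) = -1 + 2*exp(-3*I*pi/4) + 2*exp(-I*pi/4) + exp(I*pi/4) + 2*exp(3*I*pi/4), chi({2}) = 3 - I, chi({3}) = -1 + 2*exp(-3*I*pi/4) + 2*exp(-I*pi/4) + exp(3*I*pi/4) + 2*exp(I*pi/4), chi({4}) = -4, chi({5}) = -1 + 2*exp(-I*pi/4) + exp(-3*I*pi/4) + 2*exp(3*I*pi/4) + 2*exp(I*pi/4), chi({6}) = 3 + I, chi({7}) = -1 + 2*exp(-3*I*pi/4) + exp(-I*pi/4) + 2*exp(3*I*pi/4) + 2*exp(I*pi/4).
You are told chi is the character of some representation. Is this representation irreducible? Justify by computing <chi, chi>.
Not irreducible (reducible): <chi, chi> = 18 > 1.

Derivation: <chi, chi> = (1/|G|) sum_C |C| * |chi(C)|^2 = (1/8)[1*|10|^2 + 1*|-1 + 2*exp(-3*I*pi/4) + 2*exp(-I*pi/4) + exp(I*pi/4) + 2*exp(3*I*pi/4)|^2 + 1*|3 - I|^2 + 1*|-1 + 2*exp(-3*I*pi/4) + 2*exp(-I*pi/4) + exp(3*I*pi/4) + 2*exp(I*pi/4)|^2 + 1*|-4|^2 + 1*|-1 + 2*exp(-I*pi/4) + exp(-3*I*pi/4) + 2*exp(3*I*pi/4) + 2*exp(I*pi/4)|^2 + 1*|3 + I|^2 + 1*|-1 + 2*exp(-3*I*pi/4) + exp(-I*pi/4) + 2*exp(3*I*pi/4) + 2*exp(I*pi/4)|^2]
  = (1/8)[(100) + (2 - 4*exp(3*I*pi/4) - 3*exp(I*pi/4) - 3*exp(-I*pi/4) - 4*exp(-3*I*pi/4)) + (10) + (2 - 4*exp(I*pi/4) - 3*exp(3*I*pi/4) - 3*exp(-3*I*pi/4) - 4*exp(-I*pi/4)) + (16) + (2 - 4*exp(I*pi/4) - 3*exp(3*I*pi/4) - 3*exp(-3*I*pi/4) - 4*exp(-I*pi/4)) + (10) + (2 - 4*exp(3*I*pi/4) - 3*exp(I*pi/4) - 3*exp(-I*pi/4) - 4*exp(-3*I*pi/4))] = 144/8 = 18.
(Exp terms are combined using exp(i*s)*conj(exp(i*t)) = exp(i*(s-t)), and sums of them are collapsed using the identity that for every m > 1 the m distinct m-th roots of unity sum to 0, e.g. 1 + exp(2*I*pi/3) + exp(-2*I*pi/3) = 0.)
A character is irreducible iff <chi, chi> = 1, so this representation is reducible.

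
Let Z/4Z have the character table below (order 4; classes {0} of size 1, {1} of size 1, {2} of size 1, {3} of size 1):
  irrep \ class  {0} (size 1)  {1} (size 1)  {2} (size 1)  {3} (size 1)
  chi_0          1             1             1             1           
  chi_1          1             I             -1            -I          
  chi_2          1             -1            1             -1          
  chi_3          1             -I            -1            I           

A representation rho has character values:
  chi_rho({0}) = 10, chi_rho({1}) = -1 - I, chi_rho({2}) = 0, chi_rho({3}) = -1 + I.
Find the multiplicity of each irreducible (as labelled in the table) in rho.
Multiplicities: chi_0: 2, chi_1: 2, chi_2: 3, chi_3: 3.

Why: Use <chi_rho, chi> = (1/|G|) sum_C |C| * chi_rho(C) * conj(chi(C)) with |G| = 4 for each irreducible chi in the table:
  <chi_rho, chi_0> = (1/4)[1*(10)*conj(1) + 1*(-1 - I)*conj(1) + 1*(0)*conj(1) + 1*(-1 + I)*conj(1)]
      = (1/4)[(10) + (-1 - I) + (0) + (-1 + I)] = 8/4 = 2
  <chi_rho, chi_1> = (1/4)[1*(10)*conj(1) + 1*(-1 - I)*conj(I) + 1*(0)*conj(-1) + 1*(-1 + I)*conj(-I)]
      = (1/4)[(10) + (-1 + I) + (0) + (-1 - I)] = 8/4 = 2
  <chi_rho, chi_2> = (1/4)[1*(10)*conj(1) + 1*(-1 - I)*conj(-1) + 1*(0)*conj(1) + 1*(-1 + I)*conj(-1)]
      = (1/4)[(10) + (1 + I) + (0) + (1 - I)] = 12/4 = 3
  <chi_rho, chi_3> = (1/4)[1*(10)*conj(1) + 1*(-1 - I)*conj(-I) + 1*(0)*conj(-1) + 1*(-1 + I)*conj(I)]
      = (1/4)[(10) + (1 - I) + (0) + (1 + I)] = 12/4 = 3
(Exp terms are combined using exp(i*s)*conj(exp(i*t)) = exp(i*(s-t)), and sums of them are collapsed using the identity that for every m > 1 the m distinct m-th roots of unity sum to 0, e.g. 1 + exp(2*I*pi/3) + exp(-2*I*pi/3) = 0.)
Dimension check: dim(rho) = sum (mult * dim) = 2*1 + 2*1 + 3*1 + 3*1 = 10 = chi_rho(e) = 10.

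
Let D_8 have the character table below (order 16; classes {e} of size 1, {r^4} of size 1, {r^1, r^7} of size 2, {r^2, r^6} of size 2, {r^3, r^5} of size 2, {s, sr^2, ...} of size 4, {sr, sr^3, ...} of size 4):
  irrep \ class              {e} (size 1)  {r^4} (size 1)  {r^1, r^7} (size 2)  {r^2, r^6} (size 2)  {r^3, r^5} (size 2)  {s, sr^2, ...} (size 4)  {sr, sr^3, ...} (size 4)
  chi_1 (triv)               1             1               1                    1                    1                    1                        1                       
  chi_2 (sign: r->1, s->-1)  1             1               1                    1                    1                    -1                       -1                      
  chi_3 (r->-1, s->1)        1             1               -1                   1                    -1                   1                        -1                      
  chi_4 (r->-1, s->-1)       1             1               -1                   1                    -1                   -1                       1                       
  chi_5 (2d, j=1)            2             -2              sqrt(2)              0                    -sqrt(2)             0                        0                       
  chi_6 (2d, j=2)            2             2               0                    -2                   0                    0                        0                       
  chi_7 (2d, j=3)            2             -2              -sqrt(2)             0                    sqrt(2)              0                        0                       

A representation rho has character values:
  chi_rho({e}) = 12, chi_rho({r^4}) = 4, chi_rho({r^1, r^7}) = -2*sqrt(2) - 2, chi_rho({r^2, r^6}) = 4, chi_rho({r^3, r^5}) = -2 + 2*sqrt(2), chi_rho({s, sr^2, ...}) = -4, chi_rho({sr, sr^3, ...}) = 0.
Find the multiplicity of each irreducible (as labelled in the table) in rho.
Multiplicities: chi_1: 0, chi_2: 2, chi_3: 1, chi_4: 3, chi_5: 0, chi_6: 1, chi_7: 2.

Explanation: Use <chi_rho, chi> = (1/|G|) sum_C |C| * chi_rho(C) * conj(chi(C)) with |G| = 16 for each irreducible chi in the table:
  <chi_rho, chi_1> = (1/16)[1*(12)*conj(1) + 1*(4)*conj(1) + 2*(-2*sqrt(2) - 2)*conj(1) + 2*(4)*conj(1) + 2*(-2 + 2*sqrt(2))*conj(1) + 4*(-4)*conj(1) + 4*(0)*conj(1)]
      = (1/16)[(12) + (4) + (-4*sqrt(2) - 4) + (8) + (-4 + 4*sqrt(2)) + (-16) + (0)] = 0/16 = 0
  <chi_rho, chi_2> = (1/16)[1*(12)*conj(1) + 1*(4)*conj(1) + 2*(-2*sqrt(2) - 2)*conj(1) + 2*(4)*conj(1) + 2*(-2 + 2*sqrt(2))*conj(1) + 4*(-4)*conj(-1) + 4*(0)*conj(-1)]
      = (1/16)[(12) + (4) + (-4*sqrt(2) - 4) + (8) + (-4 + 4*sqrt(2)) + (16) + (0)] = 32/16 = 2
  <chi_rho, chi_3> = (1/16)[1*(12)*conj(1) + 1*(4)*conj(1) + 2*(-2*sqrt(2) - 2)*conj(-1) + 2*(4)*conj(1) + 2*(-2 + 2*sqrt(2))*conj(-1) + 4*(-4)*conj(1) + 4*(0)*conj(-1)]
      = (1/16)[(12) + (4) + (4 + 4*sqrt(2)) + (8) + (4 - 4*sqrt(2)) + (-16) + (0)] = 16/16 = 1
  <chi_rho, chi_4> = (1/16)[1*(12)*conj(1) + 1*(4)*conj(1) + 2*(-2*sqrt(2) - 2)*conj(-1) + 2*(4)*conj(1) + 2*(-2 + 2*sqrt(2))*conj(-1) + 4*(-4)*conj(-1) + 4*(0)*conj(1)]
      = (1/16)[(12) + (4) + (4 + 4*sqrt(2)) + (8) + (4 - 4*sqrt(2)) + (16) + (0)] = 48/16 = 3
  <chi_rho, chi_5> = (1/16)[1*(12)*conj(2) + 1*(4)*conj(-2) + 2*(-2*sqrt(2) - 2)*conj(sqrt(2)) + 2*(4)*conj(0) + 2*(-2 + 2*sqrt(2))*conj(-sqrt(2)) + 4*(-4)*conj(0) + 4*(0)*conj(0)]
      = (1/16)[(24) + (-8) + (-8 - 4*sqrt(2)) + (0) + (-8 + 4*sqrt(2)) + (0) + (0)] = 0/16 = 0
  <chi_rho, chi_6> = (1/16)[1*(12)*conj(2) + 1*(4)*conj(2) + 2*(-2*sqrt(2) - 2)*conj(0) + 2*(4)*conj(-2) + 2*(-2 + 2*sqrt(2))*conj(0) + 4*(-4)*conj(0) + 4*(0)*conj(0)]
      = (1/16)[(24) + (8) + (0) + (-16) + (0) + (0) + (0)] = 16/16 = 1
  <chi_rho, chi_7> = (1/16)[1*(12)*conj(2) + 1*(4)*conj(-2) + 2*(-2*sqrt(2) - 2)*conj(-sqrt(2)) + 2*(4)*conj(0) + 2*(-2 + 2*sqrt(2))*conj(sqrt(2)) + 4*(-4)*conj(0) + 4*(0)*conj(0)]
      = (1/16)[(24) + (-8) + (4*sqrt(2) + 8) + (0) + (8 - 4*sqrt(2)) + (0) + (0)] = 32/16 = 2
Dimension check: dim(rho) = sum (mult * dim) = 0*1 + 2*1 + 1*1 + 3*1 + 0*2 + 1*2 + 2*2 = 12 = chi_rho(e) = 12.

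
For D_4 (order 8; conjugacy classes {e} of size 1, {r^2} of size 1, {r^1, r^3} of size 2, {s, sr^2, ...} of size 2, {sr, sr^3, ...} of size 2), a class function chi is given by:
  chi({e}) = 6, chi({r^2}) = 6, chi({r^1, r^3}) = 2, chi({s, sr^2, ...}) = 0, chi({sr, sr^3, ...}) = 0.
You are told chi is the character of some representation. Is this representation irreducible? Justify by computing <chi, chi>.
Not irreducible (reducible): <chi, chi> = 10 > 1.

Derivation: <chi, chi> = (1/|G|) sum_C |C| * |chi(C)|^2 = (1/8)[1*|6|^2 + 1*|6|^2 + 2*|2|^2 + 2*|0|^2 + 2*|0|^2]
  = (1/8)[(36) + (36) + (8) + (0) + (0)] = 80/8 = 10.
A character is irreducible iff <chi, chi> = 1, so this representation is reducible.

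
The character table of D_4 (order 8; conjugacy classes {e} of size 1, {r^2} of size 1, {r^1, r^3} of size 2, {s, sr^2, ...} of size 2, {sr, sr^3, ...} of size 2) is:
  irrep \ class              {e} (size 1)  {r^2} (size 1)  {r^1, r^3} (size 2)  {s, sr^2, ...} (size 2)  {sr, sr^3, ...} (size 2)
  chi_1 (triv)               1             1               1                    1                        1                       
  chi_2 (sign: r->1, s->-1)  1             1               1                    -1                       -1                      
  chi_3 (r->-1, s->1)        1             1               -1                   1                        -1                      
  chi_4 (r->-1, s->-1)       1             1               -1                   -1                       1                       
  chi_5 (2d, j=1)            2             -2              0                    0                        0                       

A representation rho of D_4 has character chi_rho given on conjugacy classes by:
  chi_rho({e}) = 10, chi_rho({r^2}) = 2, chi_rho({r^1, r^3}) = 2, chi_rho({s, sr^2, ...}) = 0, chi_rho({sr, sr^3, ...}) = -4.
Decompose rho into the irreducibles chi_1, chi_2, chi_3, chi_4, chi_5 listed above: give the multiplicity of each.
Multiplicities: chi_1: 1, chi_2: 3, chi_3: 2, chi_4: 0, chi_5: 2.

Derivation: Use <chi_rho, chi> = (1/|G|) sum_C |C| * chi_rho(C) * conj(chi(C)) with |G| = 8 for each irreducible chi in the table:
  <chi_rho, chi_1> = (1/8)[1*(10)*conj(1) + 1*(2)*conj(1) + 2*(2)*conj(1) + 2*(0)*conj(1) + 2*(-4)*conj(1)]
      = (1/8)[(10) + (2) + (4) + (0) + (-8)] = 8/8 = 1
  <chi_rho, chi_2> = (1/8)[1*(10)*conj(1) + 1*(2)*conj(1) + 2*(2)*conj(1) + 2*(0)*conj(-1) + 2*(-4)*conj(-1)]
      = (1/8)[(10) + (2) + (4) + (0) + (8)] = 24/8 = 3
  <chi_rho, chi_3> = (1/8)[1*(10)*conj(1) + 1*(2)*conj(1) + 2*(2)*conj(-1) + 2*(0)*conj(1) + 2*(-4)*conj(-1)]
      = (1/8)[(10) + (2) + (-4) + (0) + (8)] = 16/8 = 2
  <chi_rho, chi_4> = (1/8)[1*(10)*conj(1) + 1*(2)*conj(1) + 2*(2)*conj(-1) + 2*(0)*conj(-1) + 2*(-4)*conj(1)]
      = (1/8)[(10) + (2) + (-4) + (0) + (-8)] = 0/8 = 0
  <chi_rho, chi_5> = (1/8)[1*(10)*conj(2) + 1*(2)*conj(-2) + 2*(2)*conj(0) + 2*(0)*conj(0) + 2*(-4)*conj(0)]
      = (1/8)[(20) + (-4) + (0) + (0) + (0)] = 16/8 = 2
Dimension check: dim(rho) = sum (mult * dim) = 1*1 + 3*1 + 2*1 + 0*1 + 2*2 = 10 = chi_rho(e) = 10.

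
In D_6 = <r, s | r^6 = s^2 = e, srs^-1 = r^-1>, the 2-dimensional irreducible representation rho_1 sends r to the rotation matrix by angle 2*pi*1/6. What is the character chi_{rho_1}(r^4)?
chi_{rho_1}(r^4) = 2*cos(2*pi*1*4/6) = -1

Explanation: rho_1(r^4) is rotation by angle 2*pi*1*4/6, whose trace is 2*cos(2*pi*1*4/6) = -1.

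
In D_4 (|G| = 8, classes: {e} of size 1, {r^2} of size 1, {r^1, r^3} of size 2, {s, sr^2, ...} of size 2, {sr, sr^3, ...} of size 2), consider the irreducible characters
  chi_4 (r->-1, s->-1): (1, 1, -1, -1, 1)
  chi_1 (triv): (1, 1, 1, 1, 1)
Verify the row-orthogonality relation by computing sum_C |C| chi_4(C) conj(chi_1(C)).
Sum = 0; so <chi_4, chi_1> = 0 (distinct irreducibles are orthogonal).

Derivation: Compute term by term over conjugacy classes (|C| * chi_4(C) * conj(chi_1(C))):
  1*(1)*conj(1) + 1*(1)*conj(1) + 2*(-1)*conj(1) + 2*(-1)*conj(1) + 2*(1)*conj(1)
  = (1) + (1) + (-2) + (-2) + (2)
  = 0.
Dividing by |G| = 8 gives 0/8 = 0, matching the row-orthogonality relation <chi_4, chi_1> = [chi_4 = chi_1].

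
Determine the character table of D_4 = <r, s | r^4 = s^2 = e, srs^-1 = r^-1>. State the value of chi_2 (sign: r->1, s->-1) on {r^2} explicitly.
Conjugacy classes: {e} of size 1, {r^2} of size 1, {r^1, r^3} of size 2, {s, sr^2, ...} of size 2, {sr, sr^3, ...} of size 2.
Character table:
  irrep \ class              {e} (size 1)  {r^2} (size 1)  {r^1, r^3} (size 2)  {s, sr^2, ...} (size 2)  {sr, sr^3, ...} (size 2)
  chi_1 (triv)               1             1               1                    1                        1                       
  chi_2 (sign: r->1, s->-1)  1             1               1                    -1                       -1                      
  chi_3 (r->-1, s->1)        1             1               -1                   1                        -1                      
  chi_4 (r->-1, s->-1)       1             1               -1                   -1                       1                       
  chi_5 (2d, j=1)            2             -2              0                    0                        0                       

Spot check: chi_2 (sign: r->1, s->-1) on {r^2} = 1.

Derivation: D_4 has order 2*4 = 8 with 5 conjugacy classes, hence 5 irreducibles. Sum of squared dims 1 + 1 + 1 + 1 + 4 = 8 = |G|. Linear characters come from the abelianisation; the 2-dimensional irreps have character r^k -> 2*cos(2*pi*j*k/4), reflections -> 0.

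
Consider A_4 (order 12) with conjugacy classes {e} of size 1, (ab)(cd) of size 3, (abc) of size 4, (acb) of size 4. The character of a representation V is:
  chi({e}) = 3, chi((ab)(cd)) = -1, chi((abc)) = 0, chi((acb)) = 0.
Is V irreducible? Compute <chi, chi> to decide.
Irreducible: <chi, chi> = 1.

<chi, chi> = (1/|G|) sum_C |C| * |chi(C)|^2 = (1/12)[1*|3|^2 + 3*|-1|^2 + 4*|0|^2 + 4*|0|^2]
  = (1/12)[(9) + (3) + (0) + (0)] = 12/12 = 1.
(Exp terms are combined using exp(i*s)*conj(exp(i*t)) = exp(i*(s-t)), and sums of them are collapsed using the identity that for every m > 1 the m distinct m-th roots of unity sum to 0, e.g. 1 + exp(2*I*pi/3) + exp(-2*I*pi/3) = 0.)
A character is irreducible iff <chi, chi> = 1, so this representation is irreducible.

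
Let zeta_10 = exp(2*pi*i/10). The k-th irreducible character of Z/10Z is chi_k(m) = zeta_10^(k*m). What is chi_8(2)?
chi_8(2) = zeta_10^16 = exp(-4*I*pi/5)

Proof sketch: chi_8(2) = zeta_10^(8*2) = zeta_10^16. Since zeta_10^10 = 1, this equals zeta_10^6 = exp(2*pi*i*6/10) = exp(-4*I*pi/5).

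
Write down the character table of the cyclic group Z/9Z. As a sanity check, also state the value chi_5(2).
Character table of Z/9Z (irreps indexed chi_0,...,chi_8 with chi_k(m) = zeta_9^(k*m), zeta_9 = exp(2*pi*i/9)):
  irrep \ class  {0} (size 1)  {1} (size 1)    {2} (size 1)    {3} (size 1)    {4} (size 1)    {5} (size 1)    {6} (size 1)    {7} (size 1)    {8} (size 1)  
  chi_0          1             1               1               1               1               1               1               1               1             
  chi_1          1             exp(2*I*pi/9)   exp(4*I*pi/9)   exp(2*I*pi/3)   exp(8*I*pi/9)   exp(-8*I*pi/9)  exp(-2*I*pi/3)  exp(-4*I*pi/9)  exp(-2*I*pi/9)
  chi_2          1             exp(4*I*pi/9)   exp(8*I*pi/9)   exp(-2*I*pi/3)  exp(-2*I*pi/9)  exp(2*I*pi/9)   exp(2*I*pi/3)   exp(-8*I*pi/9)  exp(-4*I*pi/9)
  chi_3          1             exp(2*I*pi/3)   exp(-2*I*pi/3)  1               exp(2*I*pi/3)   exp(-2*I*pi/3)  1               exp(2*I*pi/3)   exp(-2*I*pi/3)
  chi_4          1             exp(8*I*pi/9)   exp(-2*I*pi/9)  exp(2*I*pi/3)   exp(-4*I*pi/9)  exp(4*I*pi/9)   exp(-2*I*pi/3)  exp(2*I*pi/9)   exp(-8*I*pi/9)
  chi_5          1             exp(-8*I*pi/9)  exp(2*I*pi/9)   exp(-2*I*pi/3)  exp(4*I*pi/9)   exp(-4*I*pi/9)  exp(2*I*pi/3)   exp(-2*I*pi/9)  exp(8*I*pi/9) 
  chi_6          1             exp(-2*I*pi/3)  exp(2*I*pi/3)   1               exp(-2*I*pi/3)  exp(2*I*pi/3)   1               exp(-2*I*pi/3)  exp(2*I*pi/3) 
  chi_7          1             exp(-4*I*pi/9)  exp(-8*I*pi/9)  exp(2*I*pi/3)   exp(2*I*pi/9)   exp(-2*I*pi/9)  exp(-2*I*pi/3)  exp(8*I*pi/9)   exp(4*I*pi/9) 
  chi_8          1             exp(-2*I*pi/9)  exp(-4*I*pi/9)  exp(-2*I*pi/3)  exp(-8*I*pi/9)  exp(8*I*pi/9)   exp(2*I*pi/3)   exp(4*I*pi/9)   exp(2*I*pi/9) 

Spot check: chi_5(2) = zeta_9^(5*2) = zeta_9^10 = exp(2*I*pi/9).

Z/9Z is abelian, so all 9 irreducible complex representations are 1-dimensional. They are given by chi_k(m) = zeta_9^(k*m) for k = 0,...,8. Row orthogonality: sum_m chi_k(m) conj(chi_l(m)) = 9 * [k = l].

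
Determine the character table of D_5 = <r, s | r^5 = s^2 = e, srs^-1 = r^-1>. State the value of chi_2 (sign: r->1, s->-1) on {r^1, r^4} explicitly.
Conjugacy classes: {e} of size 1, {r^1, r^4} of size 2, {r^2, r^3} of size 2, {s, sr, ..., sr^4} of size 5.
Character table:
  irrep \ class              {e} (size 1)  {r^1, r^4} (size 2)  {r^2, r^3} (size 2)  {s, sr, ..., sr^4} (size 5)
  chi_1 (triv)               1             1                    1                    1                          
  chi_2 (sign: r->1, s->-1)  1             1                    1                    -1                         
  chi_3 (2d, j=1)            2             -1/2 + sqrt(5)/2     -sqrt(5)/2 - 1/2     0                          
  chi_4 (2d, j=2)            2             -sqrt(5)/2 - 1/2     -1/2 + sqrt(5)/2     0                          

Spot check: chi_2 (sign: r->1, s->-1) on {r^1, r^4} = 1.

Details: D_5 has order 2*5 = 10 with 4 conjugacy classes, hence 4 irreducibles. Sum of squared dims 1 + 1 + 4 + 4 = 10 = |G|. Linear characters come from the abelianisation; the 2-dimensional irreps have character r^k -> 2*cos(2*pi*j*k/5), reflections -> 0.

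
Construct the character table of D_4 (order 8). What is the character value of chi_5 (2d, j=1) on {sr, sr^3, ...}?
Conjugacy classes: {e} of size 1, {r^2} of size 1, {r^1, r^3} of size 2, {s, sr^2, ...} of size 2, {sr, sr^3, ...} of size 2.
Character table:
  irrep \ class              {e} (size 1)  {r^2} (size 1)  {r^1, r^3} (size 2)  {s, sr^2, ...} (size 2)  {sr, sr^3, ...} (size 2)
  chi_1 (triv)               1             1               1                    1                        1                       
  chi_2 (sign: r->1, s->-1)  1             1               1                    -1                       -1                      
  chi_3 (r->-1, s->1)        1             1               -1                   1                        -1                      
  chi_4 (r->-1, s->-1)       1             1               -1                   -1                       1                       
  chi_5 (2d, j=1)            2             -2              0                    0                        0                       

Spot check: chi_5 (2d, j=1) on {sr, sr^3, ...} = 0.

Proof sketch: D_4 has order 2*4 = 8 with 5 conjugacy classes, hence 5 irreducibles. Sum of squared dims 1 + 1 + 1 + 1 + 4 = 8 = |G|. Linear characters come from the abelianisation; the 2-dimensional irreps have character r^k -> 2*cos(2*pi*j*k/4), reflections -> 0.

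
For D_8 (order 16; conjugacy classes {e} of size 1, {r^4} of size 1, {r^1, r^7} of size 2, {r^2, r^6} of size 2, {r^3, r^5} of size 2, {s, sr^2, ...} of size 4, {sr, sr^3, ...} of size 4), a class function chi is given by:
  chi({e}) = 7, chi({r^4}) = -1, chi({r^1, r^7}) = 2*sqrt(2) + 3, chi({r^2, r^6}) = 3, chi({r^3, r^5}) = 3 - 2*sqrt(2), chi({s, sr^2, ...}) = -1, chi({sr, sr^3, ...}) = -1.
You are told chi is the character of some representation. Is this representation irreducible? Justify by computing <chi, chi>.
Not irreducible (reducible): <chi, chi> = 9 > 1.

Why: <chi, chi> = (1/|G|) sum_C |C| * |chi(C)|^2 = (1/16)[1*|7|^2 + 1*|-1|^2 + 2*|2*sqrt(2) + 3|^2 + 2*|3|^2 + 2*|3 - 2*sqrt(2)|^2 + 4*|-1|^2 + 4*|-1|^2]
  = (1/16)[(49) + (1) + (24*sqrt(2) + 34) + (18) + (34 - 24*sqrt(2)) + (4) + (4)] = 144/16 = 9.
A character is irreducible iff <chi, chi> = 1, so this representation is reducible.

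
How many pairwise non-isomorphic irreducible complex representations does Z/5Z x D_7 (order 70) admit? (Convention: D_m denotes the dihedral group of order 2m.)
25

Details: The number of irreducible complex representations of a finite group equals its number of conjugacy classes. For a direct product, #classes(G x H) = #classes(G) * #classes(H). Z/5Z has 5 classes (abelian), D_7 has 5 classes, so 5 * 5 = 25, so Z/5Z x D_7 (order 70) has exactly 25 irreducible complex representations.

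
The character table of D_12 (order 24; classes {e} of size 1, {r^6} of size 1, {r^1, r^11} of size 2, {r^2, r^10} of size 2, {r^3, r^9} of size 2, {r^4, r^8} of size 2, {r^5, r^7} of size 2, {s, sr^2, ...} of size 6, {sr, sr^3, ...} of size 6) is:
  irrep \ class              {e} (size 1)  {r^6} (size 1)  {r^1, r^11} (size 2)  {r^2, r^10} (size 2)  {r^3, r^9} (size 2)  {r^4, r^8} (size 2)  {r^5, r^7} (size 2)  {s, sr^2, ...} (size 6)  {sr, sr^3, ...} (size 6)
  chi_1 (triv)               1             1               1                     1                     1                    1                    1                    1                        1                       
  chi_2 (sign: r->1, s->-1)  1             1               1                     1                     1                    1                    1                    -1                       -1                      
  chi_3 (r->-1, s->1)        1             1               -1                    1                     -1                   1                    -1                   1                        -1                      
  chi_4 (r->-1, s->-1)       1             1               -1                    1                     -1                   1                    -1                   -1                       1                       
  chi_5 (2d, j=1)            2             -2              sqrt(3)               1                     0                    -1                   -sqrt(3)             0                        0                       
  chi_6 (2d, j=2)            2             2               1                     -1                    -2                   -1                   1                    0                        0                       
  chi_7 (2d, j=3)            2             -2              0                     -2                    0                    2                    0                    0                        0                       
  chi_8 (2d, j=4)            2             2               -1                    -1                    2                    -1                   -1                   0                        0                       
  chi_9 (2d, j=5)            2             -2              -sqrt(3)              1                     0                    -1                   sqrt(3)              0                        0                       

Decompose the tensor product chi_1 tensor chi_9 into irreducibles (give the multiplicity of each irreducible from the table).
chi_1 tensor chi_9 = chi_9 (all other irreducibles have multiplicity 0).

The character of a tensor product is the pointwise product (chi_1 * chi_9)(C) = chi_1(C) * chi_9(C):
  {e}: (1)*(2), {r^6}: (1)*(-2), {r^1, r^11}: (1)*(-sqrt(3)), {r^2, r^10}: (1)*(1), {r^3, r^9}: (1)*(0), {r^4, r^8}: (1)*(-1), {r^5, r^7}: (1)*(sqrt(3)), {s, sr^2, ...}: (1)*(0), {sr, sr^3, ...}: (1)*(0)
so (chi_1 * chi_9) takes values
  {e} -> 2, {r^6} -> -2, {r^1, r^11} -> -sqrt(3), {r^2, r^10} -> 1, {r^3, r^9} -> 0, {r^4, r^8} -> -1, {r^5, r^7} -> sqrt(3), {s, sr^2, ...} -> 0, {sr, sr^3, ...} -> 0.
Now take the inner product of this character with each irreducible chi from the table, <chi_1*chi_9, chi> = (1/24) sum_C |C| (chi_1*chi_9)(C) conj(chi(C)):
  <chi_1*chi_9, chi_1> = (1/24)[1*(2)*conj(1) + 1*(-2)*conj(1) + 2*(-sqrt(3))*conj(1) + 2*(1)*conj(1) + 2*(0)*conj(1) + 2*(-1)*conj(1) + 2*(sqrt(3))*conj(1) + 6*(0)*conj(1) + 6*(0)*conj(1)]
      = (1/24)[(2) + (-2) + (-2*sqrt(3)) + (2) + (0) + (-2) + (2*sqrt(3)) + (0) + (0)] = 0/24 = 0
  <chi_1*chi_9, chi_2> = (1/24)[1*(2)*conj(1) + 1*(-2)*conj(1) + 2*(-sqrt(3))*conj(1) + 2*(1)*conj(1) + 2*(0)*conj(1) + 2*(-1)*conj(1) + 2*(sqrt(3))*conj(1) + 6*(0)*conj(-1) + 6*(0)*conj(-1)]
      = (1/24)[(2) + (-2) + (-2*sqrt(3)) + (2) + (0) + (-2) + (2*sqrt(3)) + (0) + (0)] = 0/24 = 0
  <chi_1*chi_9, chi_3> = (1/24)[1*(2)*conj(1) + 1*(-2)*conj(1) + 2*(-sqrt(3))*conj(-1) + 2*(1)*conj(1) + 2*(0)*conj(-1) + 2*(-1)*conj(1) + 2*(sqrt(3))*conj(-1) + 6*(0)*conj(1) + 6*(0)*conj(-1)]
      = (1/24)[(2) + (-2) + (2*sqrt(3)) + (2) + (0) + (-2) + (-2*sqrt(3)) + (0) + (0)] = 0/24 = 0
  <chi_1*chi_9, chi_4> = (1/24)[1*(2)*conj(1) + 1*(-2)*conj(1) + 2*(-sqrt(3))*conj(-1) + 2*(1)*conj(1) + 2*(0)*conj(-1) + 2*(-1)*conj(1) + 2*(sqrt(3))*conj(-1) + 6*(0)*conj(-1) + 6*(0)*conj(1)]
      = (1/24)[(2) + (-2) + (2*sqrt(3)) + (2) + (0) + (-2) + (-2*sqrt(3)) + (0) + (0)] = 0/24 = 0
  <chi_1*chi_9, chi_5> = (1/24)[1*(2)*conj(2) + 1*(-2)*conj(-2) + 2*(-sqrt(3))*conj(sqrt(3)) + 2*(1)*conj(1) + 2*(0)*conj(0) + 2*(-1)*conj(-1) + 2*(sqrt(3))*conj(-sqrt(3)) + 6*(0)*conj(0) + 6*(0)*conj(0)]
      = (1/24)[(4) + (4) + (-6) + (2) + (0) + (2) + (-6) + (0) + (0)] = 0/24 = 0
  <chi_1*chi_9, chi_6> = (1/24)[1*(2)*conj(2) + 1*(-2)*conj(2) + 2*(-sqrt(3))*conj(1) + 2*(1)*conj(-1) + 2*(0)*conj(-2) + 2*(-1)*conj(-1) + 2*(sqrt(3))*conj(1) + 6*(0)*conj(0) + 6*(0)*conj(0)]
      = (1/24)[(4) + (-4) + (-2*sqrt(3)) + (-2) + (0) + (2) + (2*sqrt(3)) + (0) + (0)] = 0/24 = 0
  <chi_1*chi_9, chi_7> = (1/24)[1*(2)*conj(2) + 1*(-2)*conj(-2) + 2*(-sqrt(3))*conj(0) + 2*(1)*conj(-2) + 2*(0)*conj(0) + 2*(-1)*conj(2) + 2*(sqrt(3))*conj(0) + 6*(0)*conj(0) + 6*(0)*conj(0)]
      = (1/24)[(4) + (4) + (0) + (-4) + (0) + (-4) + (0) + (0) + (0)] = 0/24 = 0
  <chi_1*chi_9, chi_8> = (1/24)[1*(2)*conj(2) + 1*(-2)*conj(2) + 2*(-sqrt(3))*conj(-1) + 2*(1)*conj(-1) + 2*(0)*conj(2) + 2*(-1)*conj(-1) + 2*(sqrt(3))*conj(-1) + 6*(0)*conj(0) + 6*(0)*conj(0)]
      = (1/24)[(4) + (-4) + (2*sqrt(3)) + (-2) + (0) + (2) + (-2*sqrt(3)) + (0) + (0)] = 0/24 = 0
  <chi_1*chi_9, chi_9> = (1/24)[1*(2)*conj(2) + 1*(-2)*conj(-2) + 2*(-sqrt(3))*conj(-sqrt(3)) + 2*(1)*conj(1) + 2*(0)*conj(0) + 2*(-1)*conj(-1) + 2*(sqrt(3))*conj(sqrt(3)) + 6*(0)*conj(0) + 6*(0)*conj(0)]
      = (1/24)[(4) + (4) + (6) + (2) + (0) + (2) + (6) + (0) + (0)] = 24/24 = 1
Hence the multiplicities are chi_9: 1. Dimension check: dim(chi_1)*dim(chi_9) = 1*2 = 2 and sum (mult * dim) = 1*2 = 2.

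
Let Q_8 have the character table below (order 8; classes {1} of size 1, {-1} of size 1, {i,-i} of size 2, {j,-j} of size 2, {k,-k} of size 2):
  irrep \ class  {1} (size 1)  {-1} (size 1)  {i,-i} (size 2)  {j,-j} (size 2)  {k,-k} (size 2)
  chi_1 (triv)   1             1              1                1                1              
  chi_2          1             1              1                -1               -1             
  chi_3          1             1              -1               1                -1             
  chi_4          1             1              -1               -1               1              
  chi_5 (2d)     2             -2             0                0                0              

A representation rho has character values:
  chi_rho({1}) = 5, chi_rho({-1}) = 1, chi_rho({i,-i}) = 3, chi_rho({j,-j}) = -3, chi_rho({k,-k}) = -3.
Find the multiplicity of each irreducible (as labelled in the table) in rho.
Multiplicities: chi_1: 0, chi_2: 3, chi_3: 0, chi_4: 0, chi_5: 1.

Solution. Use <chi_rho, chi> = (1/|G|) sum_C |C| * chi_rho(C) * conj(chi(C)) with |G| = 8 for each irreducible chi in the table:
  <chi_rho, chi_1> = (1/8)[1*(5)*conj(1) + 1*(1)*conj(1) + 2*(3)*conj(1) + 2*(-3)*conj(1) + 2*(-3)*conj(1)]
      = (1/8)[(5) + (1) + (6) + (-6) + (-6)] = 0/8 = 0
  <chi_rho, chi_2> = (1/8)[1*(5)*conj(1) + 1*(1)*conj(1) + 2*(3)*conj(1) + 2*(-3)*conj(-1) + 2*(-3)*conj(-1)]
      = (1/8)[(5) + (1) + (6) + (6) + (6)] = 24/8 = 3
  <chi_rho, chi_3> = (1/8)[1*(5)*conj(1) + 1*(1)*conj(1) + 2*(3)*conj(-1) + 2*(-3)*conj(1) + 2*(-3)*conj(-1)]
      = (1/8)[(5) + (1) + (-6) + (-6) + (6)] = 0/8 = 0
  <chi_rho, chi_4> = (1/8)[1*(5)*conj(1) + 1*(1)*conj(1) + 2*(3)*conj(-1) + 2*(-3)*conj(-1) + 2*(-3)*conj(1)]
      = (1/8)[(5) + (1) + (-6) + (6) + (-6)] = 0/8 = 0
  <chi_rho, chi_5> = (1/8)[1*(5)*conj(2) + 1*(1)*conj(-2) + 2*(3)*conj(0) + 2*(-3)*conj(0) + 2*(-3)*conj(0)]
      = (1/8)[(10) + (-2) + (0) + (0) + (0)] = 8/8 = 1
Dimension check: dim(rho) = sum (mult * dim) = 0*1 + 3*1 + 0*1 + 0*1 + 1*2 = 5 = chi_rho(e) = 5.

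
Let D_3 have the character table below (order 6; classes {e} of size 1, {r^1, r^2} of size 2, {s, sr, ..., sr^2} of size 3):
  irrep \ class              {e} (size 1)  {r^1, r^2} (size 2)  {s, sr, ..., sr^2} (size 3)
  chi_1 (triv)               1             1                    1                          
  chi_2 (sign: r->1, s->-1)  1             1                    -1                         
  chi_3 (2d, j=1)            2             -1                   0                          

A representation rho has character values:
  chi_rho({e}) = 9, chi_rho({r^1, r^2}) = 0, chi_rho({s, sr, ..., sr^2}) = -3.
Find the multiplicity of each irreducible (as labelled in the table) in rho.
Multiplicities: chi_1: 0, chi_2: 3, chi_3: 3.

Argument: Use <chi_rho, chi> = (1/|G|) sum_C |C| * chi_rho(C) * conj(chi(C)) with |G| = 6 for each irreducible chi in the table:
  <chi_rho, chi_1> = (1/6)[1*(9)*conj(1) + 2*(0)*conj(1) + 3*(-3)*conj(1)]
      = (1/6)[(9) + (0) + (-9)] = 0/6 = 0
  <chi_rho, chi_2> = (1/6)[1*(9)*conj(1) + 2*(0)*conj(1) + 3*(-3)*conj(-1)]
      = (1/6)[(9) + (0) + (9)] = 18/6 = 3
  <chi_rho, chi_3> = (1/6)[1*(9)*conj(2) + 2*(0)*conj(-1) + 3*(-3)*conj(0)]
      = (1/6)[(18) + (0) + (0)] = 18/6 = 3
Dimension check: dim(rho) = sum (mult * dim) = 0*1 + 3*1 + 3*2 = 9 = chi_rho(e) = 9.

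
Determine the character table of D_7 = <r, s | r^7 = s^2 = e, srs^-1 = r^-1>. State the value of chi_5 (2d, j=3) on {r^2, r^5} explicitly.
Conjugacy classes: {e} of size 1, {r^1, r^6} of size 2, {r^2, r^5} of size 2, {r^3, r^4} of size 2, {s, sr, ..., sr^6} of size 7.
Character table:
  irrep \ class              {e} (size 1)  {r^1, r^6} (size 2)  {r^2, r^5} (size 2)  {r^3, r^4} (size 2)  {s, sr, ..., sr^6} (size 7)
  chi_1 (triv)               1             1                    1                    1                    1                          
  chi_2 (sign: r->1, s->-1)  1             1                    1                    1                    -1                         
  chi_3 (2d, j=1)            2             2*cos(2*pi/7)        -2*cos(3*pi/7)       -2*cos(pi/7)         0                          
  chi_4 (2d, j=2)            2             -2*cos(3*pi/7)       -2*cos(pi/7)         2*cos(2*pi/7)        0                          
  chi_5 (2d, j=3)            2             -2*cos(pi/7)         2*cos(2*pi/7)        -2*cos(3*pi/7)       0                          

Spot check: chi_5 (2d, j=3) on {r^2, r^5} = 2*cos(2*pi/7).

Solution. D_7 has order 2*7 = 14 with 5 conjugacy classes, hence 5 irreducibles. Sum of squared dims 1 + 1 + 4 + 4 + 4 = 14 = |G|. Linear characters come from the abelianisation; the 2-dimensional irreps have character r^k -> 2*cos(2*pi*j*k/7), reflections -> 0.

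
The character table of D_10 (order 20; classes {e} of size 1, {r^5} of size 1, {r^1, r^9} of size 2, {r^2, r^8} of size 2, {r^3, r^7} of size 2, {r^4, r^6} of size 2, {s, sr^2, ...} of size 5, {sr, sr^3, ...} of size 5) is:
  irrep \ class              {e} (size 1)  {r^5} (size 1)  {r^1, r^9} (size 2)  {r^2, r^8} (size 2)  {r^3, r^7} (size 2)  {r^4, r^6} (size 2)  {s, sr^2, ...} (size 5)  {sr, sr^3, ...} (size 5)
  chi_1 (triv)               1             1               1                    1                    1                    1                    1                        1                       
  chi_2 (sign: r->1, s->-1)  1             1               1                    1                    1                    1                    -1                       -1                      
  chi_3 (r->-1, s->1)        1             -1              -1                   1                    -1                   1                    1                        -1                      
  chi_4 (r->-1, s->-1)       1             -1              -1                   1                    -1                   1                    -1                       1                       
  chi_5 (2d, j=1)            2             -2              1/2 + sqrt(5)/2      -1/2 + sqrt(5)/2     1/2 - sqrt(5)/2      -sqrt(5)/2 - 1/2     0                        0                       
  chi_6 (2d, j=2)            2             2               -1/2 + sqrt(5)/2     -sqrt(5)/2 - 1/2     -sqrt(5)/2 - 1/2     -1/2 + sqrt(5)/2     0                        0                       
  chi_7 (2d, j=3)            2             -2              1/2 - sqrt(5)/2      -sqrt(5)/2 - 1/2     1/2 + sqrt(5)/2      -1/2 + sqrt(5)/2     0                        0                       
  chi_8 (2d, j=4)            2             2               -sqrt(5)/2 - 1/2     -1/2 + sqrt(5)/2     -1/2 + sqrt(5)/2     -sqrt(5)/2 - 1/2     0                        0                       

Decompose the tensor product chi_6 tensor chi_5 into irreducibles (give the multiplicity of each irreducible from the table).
chi_6 tensor chi_5 = chi_5 + chi_7 (all other irreducibles have multiplicity 0).

Explanation: The character of a tensor product is the pointwise product (chi_6 * chi_5)(C) = chi_6(C) * chi_5(C):
  {e}: (2)*(2), {r^5}: (2)*(-2), {r^1, r^9}: (-1/2 + sqrt(5)/2)*(1/2 + sqrt(5)/2), {r^2, r^8}: (-sqrt(5)/2 - 1/2)*(-1/2 + sqrt(5)/2), {r^3, r^7}: (-sqrt(5)/2 - 1/2)*(1/2 - sqrt(5)/2), {r^4, r^6}: (-1/2 + sqrt(5)/2)*(-sqrt(5)/2 - 1/2), {s, sr^2, ...}: (0)*(0), {sr, sr^3, ...}: (0)*(0)
so (chi_6 * chi_5) takes values
  {e} -> 4, {r^5} -> -4, {r^1, r^9} -> 1, {r^2, r^8} -> -1, {r^3, r^7} -> 1, {r^4, r^6} -> -1, {s, sr^2, ...} -> 0, {sr, sr^3, ...} -> 0.
Now take the inner product of this character with each irreducible chi from the table, <chi_6*chi_5, chi> = (1/20) sum_C |C| (chi_6*chi_5)(C) conj(chi(C)):
  <chi_6*chi_5, chi_1> = (1/20)[1*(4)*conj(1) + 1*(-4)*conj(1) + 2*(1)*conj(1) + 2*(-1)*conj(1) + 2*(1)*conj(1) + 2*(-1)*conj(1) + 5*(0)*conj(1) + 5*(0)*conj(1)]
      = (1/20)[(4) + (-4) + (2) + (-2) + (2) + (-2) + (0) + (0)] = 0/20 = 0
  <chi_6*chi_5, chi_2> = (1/20)[1*(4)*conj(1) + 1*(-4)*conj(1) + 2*(1)*conj(1) + 2*(-1)*conj(1) + 2*(1)*conj(1) + 2*(-1)*conj(1) + 5*(0)*conj(-1) + 5*(0)*conj(-1)]
      = (1/20)[(4) + (-4) + (2) + (-2) + (2) + (-2) + (0) + (0)] = 0/20 = 0
  <chi_6*chi_5, chi_3> = (1/20)[1*(4)*conj(1) + 1*(-4)*conj(-1) + 2*(1)*conj(-1) + 2*(-1)*conj(1) + 2*(1)*conj(-1) + 2*(-1)*conj(1) + 5*(0)*conj(1) + 5*(0)*conj(-1)]
      = (1/20)[(4) + (4) + (-2) + (-2) + (-2) + (-2) + (0) + (0)] = 0/20 = 0
  <chi_6*chi_5, chi_4> = (1/20)[1*(4)*conj(1) + 1*(-4)*conj(-1) + 2*(1)*conj(-1) + 2*(-1)*conj(1) + 2*(1)*conj(-1) + 2*(-1)*conj(1) + 5*(0)*conj(-1) + 5*(0)*conj(1)]
      = (1/20)[(4) + (4) + (-2) + (-2) + (-2) + (-2) + (0) + (0)] = 0/20 = 0
  <chi_6*chi_5, chi_5> = (1/20)[1*(4)*conj(2) + 1*(-4)*conj(-2) + 2*(1)*conj(1/2 + sqrt(5)/2) + 2*(-1)*conj(-1/2 + sqrt(5)/2) + 2*(1)*conj(1/2 - sqrt(5)/2) + 2*(-1)*conj(-sqrt(5)/2 - 1/2) + 5*(0)*conj(0) + 5*(0)*conj(0)]
      = (1/20)[(8) + (8) + (1 + sqrt(5)) + (1 - sqrt(5)) + (1 - sqrt(5)) + (1 + sqrt(5)) + (0) + (0)] = 20/20 = 1
  <chi_6*chi_5, chi_6> = (1/20)[1*(4)*conj(2) + 1*(-4)*conj(2) + 2*(1)*conj(-1/2 + sqrt(5)/2) + 2*(-1)*conj(-sqrt(5)/2 - 1/2) + 2*(1)*conj(-sqrt(5)/2 - 1/2) + 2*(-1)*conj(-1/2 + sqrt(5)/2) + 5*(0)*conj(0) + 5*(0)*conj(0)]
      = (1/20)[(8) + (-8) + (-1 + sqrt(5)) + (1 + sqrt(5)) + (-sqrt(5) - 1) + (1 - sqrt(5)) + (0) + (0)] = 0/20 = 0
  <chi_6*chi_5, chi_7> = (1/20)[1*(4)*conj(2) + 1*(-4)*conj(-2) + 2*(1)*conj(1/2 - sqrt(5)/2) + 2*(-1)*conj(-sqrt(5)/2 - 1/2) + 2*(1)*conj(1/2 + sqrt(5)/2) + 2*(-1)*conj(-1/2 + sqrt(5)/2) + 5*(0)*conj(0) + 5*(0)*conj(0)]
      = (1/20)[(8) + (8) + (1 - sqrt(5)) + (1 + sqrt(5)) + (1 + sqrt(5)) + (1 - sqrt(5)) + (0) + (0)] = 20/20 = 1
  <chi_6*chi_5, chi_8> = (1/20)[1*(4)*conj(2) + 1*(-4)*conj(2) + 2*(1)*conj(-sqrt(5)/2 - 1/2) + 2*(-1)*conj(-1/2 + sqrt(5)/2) + 2*(1)*conj(-1/2 + sqrt(5)/2) + 2*(-1)*conj(-sqrt(5)/2 - 1/2) + 5*(0)*conj(0) + 5*(0)*conj(0)]
      = (1/20)[(8) + (-8) + (-sqrt(5) - 1) + (1 - sqrt(5)) + (-1 + sqrt(5)) + (1 + sqrt(5)) + (0) + (0)] = 0/20 = 0
Hence the multiplicities are chi_5: 1, chi_7: 1. Dimension check: dim(chi_6)*dim(chi_5) = 2*2 = 4 and sum (mult * dim) = 1*2 + 1*2 = 4.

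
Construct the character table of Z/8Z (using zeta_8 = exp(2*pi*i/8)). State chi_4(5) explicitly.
Character table of Z/8Z (irreps indexed chi_0,...,chi_7 with chi_k(m) = zeta_8^(k*m), zeta_8 = exp(2*pi*i/8)):
  irrep \ class  {0} (size 1)  {1} (size 1)    {2} (size 1)  {3} (size 1)    {4} (size 1)  {5} (size 1)    {6} (size 1)  {7} (size 1)  
  chi_0          1             1               1             1               1             1               1             1             
  chi_1          1             exp(I*pi/4)     I             exp(3*I*pi/4)   -1            exp(-3*I*pi/4)  -I            exp(-I*pi/4)  
  chi_2          1             I               -1            -I              1             I               -1            -I            
  chi_3          1             exp(3*I*pi/4)   -I            exp(I*pi/4)     -1            exp(-I*pi/4)    I             exp(-3*I*pi/4)
  chi_4          1             -1              1             -1              1             -1              1             -1            
  chi_5          1             exp(-3*I*pi/4)  I             exp(-I*pi/4)    -1            exp(I*pi/4)     -I            exp(3*I*pi/4) 
  chi_6          1             -I              -1            I               1             -I              -1            I             
  chi_7          1             exp(-I*pi/4)    -I            exp(-3*I*pi/4)  -1            exp(3*I*pi/4)   I             exp(I*pi/4)   

Spot check: chi_4(5) = zeta_8^(4*5) = zeta_8^20 = -1.

Solution. Z/8Z is abelian, so all 8 irreducible complex representations are 1-dimensional. They are given by chi_k(m) = zeta_8^(k*m) for k = 0,...,7. Row orthogonality: sum_m chi_k(m) conj(chi_l(m)) = 8 * [k = l].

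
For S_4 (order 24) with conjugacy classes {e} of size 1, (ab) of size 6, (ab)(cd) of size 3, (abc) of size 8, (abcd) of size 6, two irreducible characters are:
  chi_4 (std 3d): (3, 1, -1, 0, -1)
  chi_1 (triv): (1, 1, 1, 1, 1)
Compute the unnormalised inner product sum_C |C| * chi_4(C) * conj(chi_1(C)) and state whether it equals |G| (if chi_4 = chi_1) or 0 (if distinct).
Sum = 0; so <chi_4, chi_1> = 0 (distinct irreducibles are orthogonal).

Proof sketch: Compute term by term over conjugacy classes (|C| * chi_4(C) * conj(chi_1(C))):
  1*(3)*conj(1) + 6*(1)*conj(1) + 3*(-1)*conj(1) + 8*(0)*conj(1) + 6*(-1)*conj(1)
  = (3) + (6) + (-3) + (0) + (-6)
  = 0.
Dividing by |G| = 24 gives 0/24 = 0, matching the row-orthogonality relation <chi_4, chi_1> = [chi_4 = chi_1].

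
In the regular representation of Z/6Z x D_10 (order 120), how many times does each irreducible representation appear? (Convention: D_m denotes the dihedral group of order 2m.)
Each irreducible V_i of dimension d_i appears with multiplicity d_i, i.e. rho_reg = (direct sum over all irreducibles V_i) d_i V_i. The irreducible dimensions for Z/6Z x D_10 are 1, 1, 1, 1, 1, 1, 1, 1, 1, 1, 1, 1, 1, 1, 1, 1, 1, 1, 1, 1, 1, 1, 1, 1, 2, 2, 2, 2, 2, 2, 2, 2, 2, 2, 2, 2, 2, 2, 2, 2, 2, 2, 2, 2, 2, 2, 2, 2: 24 irreducibles of dimension 1, each with multiplicity 1; 24 irreducibles of dimension 2, each with multiplicity 2. Total dimension 24*1*1 + 24*2*2 = 120 = |G|.

Solution. General theorem: in the regular representation of a finite group G, each irreducible appears with multiplicity equal to its dimension. Check: dim(rho_reg) = sum d_i^2 = 1 + 1 + 1 + 1 + 1 + 1 + 1 + 1 + 1 + 1 + 1 + 1 + 1 + 1 + 1 + 1 + 1 + 1 + 1 + 1 + 1 + 1 + 1 + 1 + 4 + 4 + 4 + 4 + 4 + 4 + 4 + 4 + 4 + 4 + 4 + 4 + 4 + 4 + 4 + 4 + 4 + 4 + 4 + 4 + 4 + 4 + 4 + 4 = 120 = |G|.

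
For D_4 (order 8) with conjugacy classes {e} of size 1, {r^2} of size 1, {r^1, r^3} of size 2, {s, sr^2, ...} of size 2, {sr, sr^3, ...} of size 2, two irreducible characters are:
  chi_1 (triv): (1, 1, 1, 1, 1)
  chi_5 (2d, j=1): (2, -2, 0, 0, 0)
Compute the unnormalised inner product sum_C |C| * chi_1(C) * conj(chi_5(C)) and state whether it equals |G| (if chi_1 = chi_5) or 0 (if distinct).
Sum = 0; so <chi_1, chi_5> = 0 (distinct irreducibles are orthogonal).

Proof sketch: Compute term by term over conjugacy classes (|C| * chi_1(C) * conj(chi_5(C))):
  1*(1)*conj(2) + 1*(1)*conj(-2) + 2*(1)*conj(0) + 2*(1)*conj(0) + 2*(1)*conj(0)
  = (2) + (-2) + (0) + (0) + (0)
  = 0.
Dividing by |G| = 8 gives 0/8 = 0, matching the row-orthogonality relation <chi_1, chi_5> = [chi_1 = chi_5].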